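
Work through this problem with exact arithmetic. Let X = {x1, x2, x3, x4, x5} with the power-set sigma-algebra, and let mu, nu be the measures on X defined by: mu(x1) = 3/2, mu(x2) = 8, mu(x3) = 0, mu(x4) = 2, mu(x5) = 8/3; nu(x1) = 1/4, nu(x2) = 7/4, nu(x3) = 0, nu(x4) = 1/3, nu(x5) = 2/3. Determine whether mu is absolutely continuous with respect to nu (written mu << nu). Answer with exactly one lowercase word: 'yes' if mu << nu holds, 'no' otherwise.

mu << nu means: every nu-null measurable set is also mu-null; equivalently, for every atom x, if nu({x}) = 0 then mu({x}) = 0.
Checking each atom:
  x1: nu = 1/4 > 0 -> no constraint.
  x2: nu = 7/4 > 0 -> no constraint.
  x3: nu = 0, mu = 0 -> consistent with mu << nu.
  x4: nu = 1/3 > 0 -> no constraint.
  x5: nu = 2/3 > 0 -> no constraint.
No atom violates the condition. Therefore mu << nu.

yes


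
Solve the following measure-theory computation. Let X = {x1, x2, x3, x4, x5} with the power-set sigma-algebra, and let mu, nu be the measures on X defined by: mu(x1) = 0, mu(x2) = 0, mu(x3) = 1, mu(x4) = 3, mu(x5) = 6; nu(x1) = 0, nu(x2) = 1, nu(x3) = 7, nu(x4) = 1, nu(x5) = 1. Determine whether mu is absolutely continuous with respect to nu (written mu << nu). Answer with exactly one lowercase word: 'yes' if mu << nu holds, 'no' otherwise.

mu << nu means: every nu-null measurable set is also mu-null; equivalently, for every atom x, if nu({x}) = 0 then mu({x}) = 0.
Checking each atom:
  x1: nu = 0, mu = 0 -> consistent with mu << nu.
  x2: nu = 1 > 0 -> no constraint.
  x3: nu = 7 > 0 -> no constraint.
  x4: nu = 1 > 0 -> no constraint.
  x5: nu = 1 > 0 -> no constraint.
No atom violates the condition. Therefore mu << nu.

yes


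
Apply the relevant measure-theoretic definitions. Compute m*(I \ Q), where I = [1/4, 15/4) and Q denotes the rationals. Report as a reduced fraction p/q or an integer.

The interval I = [1/4, 15/4) has m(I) = 15/4 - 1/4 = 7/2 (endpoints are measure-zero, so open/closed/half-open agree). Write I = (I cap Q) u (I \ Q). The rationals in I are countable, so m*(I cap Q) = 0 (cover each rational by intervals whose total length is arbitrarily small). By countable subadditivity m*(I) <= m*(I cap Q) + m*(I \ Q), hence m*(I \ Q) >= m(I) = 7/2. The reverse inequality m*(I \ Q) <= m*(I) = 7/2 is trivial since (I \ Q) is a subset of I. Therefore m*(I \ Q) = 7/2.

7/2


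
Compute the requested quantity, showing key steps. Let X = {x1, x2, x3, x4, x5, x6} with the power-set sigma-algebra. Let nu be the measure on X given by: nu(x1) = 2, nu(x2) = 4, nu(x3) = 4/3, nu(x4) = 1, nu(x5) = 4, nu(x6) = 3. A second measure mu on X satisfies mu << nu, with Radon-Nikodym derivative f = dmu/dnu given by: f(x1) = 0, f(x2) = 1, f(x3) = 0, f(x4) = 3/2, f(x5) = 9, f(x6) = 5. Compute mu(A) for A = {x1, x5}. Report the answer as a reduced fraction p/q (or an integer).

By the defining property of the Radon-Nikodym derivative, for every measurable set A,
  mu(A) = integral_A f dnu.
Since nu is a discrete measure concentrated on the atoms of X, the integral over A reduces to the sum
  mu(A) = sum_{x in A} f(x) * nu({x}).
Computing each term:
  x1: f(x1) * nu(x1) = 0 * 2 = 0.
  x5: f(x5) * nu(x5) = 9 * 4 = 36.
Summing: mu(A) = 0 + 36 = 36.

36


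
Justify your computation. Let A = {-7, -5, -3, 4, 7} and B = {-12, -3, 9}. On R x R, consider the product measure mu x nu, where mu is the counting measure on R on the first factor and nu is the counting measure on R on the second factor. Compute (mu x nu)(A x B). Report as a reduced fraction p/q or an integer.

For a measurable rectangle A x B, the product measure satisfies
  (mu x nu)(A x B) = mu(A) * nu(B).
  mu(A) = 5.
  nu(B) = 3.
  (mu x nu)(A x B) = 5 * 3 = 15.

15


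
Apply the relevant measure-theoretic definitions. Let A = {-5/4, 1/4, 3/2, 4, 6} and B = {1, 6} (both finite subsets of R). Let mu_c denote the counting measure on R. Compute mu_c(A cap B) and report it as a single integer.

Counting measure on a finite set equals cardinality. mu_c(A cap B) = |A cap B| (elements appearing in both).
Enumerating the elements of A that also lie in B gives 1 element(s).
So mu_c(A cap B) = 1.

1


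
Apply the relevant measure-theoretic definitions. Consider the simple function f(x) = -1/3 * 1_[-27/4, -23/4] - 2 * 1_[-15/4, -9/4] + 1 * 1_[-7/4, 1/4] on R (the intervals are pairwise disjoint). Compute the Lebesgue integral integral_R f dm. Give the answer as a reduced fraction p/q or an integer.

For a simple function f = sum_i c_i * 1_{A_i} with disjoint A_i,
  integral f dm = sum_i c_i * m(A_i).
Lengths of the A_i:
  m(A_1) = -23/4 - (-27/4) = 1.
  m(A_2) = -9/4 - (-15/4) = 3/2.
  m(A_3) = 1/4 - (-7/4) = 2.
Contributions c_i * m(A_i):
  (-1/3) * (1) = -1/3.
  (-2) * (3/2) = -3.
  (1) * (2) = 2.
Total: -1/3 - 3 + 2 = -4/3.

-4/3


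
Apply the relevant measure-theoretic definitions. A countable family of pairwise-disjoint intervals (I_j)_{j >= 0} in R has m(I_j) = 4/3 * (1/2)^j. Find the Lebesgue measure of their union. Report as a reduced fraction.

By countable additivity of the Lebesgue measure on pairwise disjoint measurable sets,
  m(union_{j >= 0} I_j) = sum_{j >= 0} m(I_j) = sum_{j >= 0} a * r^j,
  with a = 4/3 and r = 1/2.
Since 0 < r = 1/2 < 1, the geometric series converges:
  sum_{j >= 0} a * r^j = a / (1 - r).
  = 4/3 / (1 - 1/2)
  = 4/3 / (1/2)
  = 8/3.

8/3


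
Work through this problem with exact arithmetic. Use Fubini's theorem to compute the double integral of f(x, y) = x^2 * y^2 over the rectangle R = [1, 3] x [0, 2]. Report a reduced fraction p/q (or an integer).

f(x, y) is a tensor product of a function of x and a function of y, and both factors are bounded continuous (hence Lebesgue integrable) on the rectangle, so Fubini's theorem applies:
  integral_R f d(m x m) = (integral_a1^b1 x^2 dx) * (integral_a2^b2 y^2 dy).
Inner integral in x: integral_{1}^{3} x^2 dx = (3^3 - 1^3)/3
  = 26/3.
Inner integral in y: integral_{0}^{2} y^2 dy = (2^3 - 0^3)/3
  = 8/3.
Product: (26/3) * (8/3) = 208/9.

208/9


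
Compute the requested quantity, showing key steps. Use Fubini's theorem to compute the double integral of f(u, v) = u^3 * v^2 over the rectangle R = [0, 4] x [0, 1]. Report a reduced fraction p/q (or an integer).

f(u, v) is a tensor product of a function of u and a function of v, and both factors are bounded continuous (hence Lebesgue integrable) on the rectangle, so Fubini's theorem applies:
  integral_R f d(m x m) = (integral_a1^b1 u^3 du) * (integral_a2^b2 v^2 dv).
Inner integral in u: integral_{0}^{4} u^3 du = (4^4 - 0^4)/4
  = 64.
Inner integral in v: integral_{0}^{1} v^2 dv = (1^3 - 0^3)/3
  = 1/3.
Product: (64) * (1/3) = 64/3.

64/3


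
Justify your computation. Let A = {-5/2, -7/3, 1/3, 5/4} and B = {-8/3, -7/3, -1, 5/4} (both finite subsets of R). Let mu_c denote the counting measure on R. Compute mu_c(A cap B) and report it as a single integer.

Counting measure on a finite set equals cardinality. mu_c(A cap B) = |A cap B| (elements appearing in both).
Enumerating the elements of A that also lie in B gives 2 element(s).
So mu_c(A cap B) = 2.

2


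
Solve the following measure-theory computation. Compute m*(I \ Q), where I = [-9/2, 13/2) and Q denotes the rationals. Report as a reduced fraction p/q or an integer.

The interval I = [-9/2, 13/2) has m(I) = 13/2 - (-9/2) = 11 (endpoints are measure-zero, so open/closed/half-open agree). Write I = (I cap Q) u (I \ Q). The rationals in I are countable, so m*(I cap Q) = 0 (cover each rational by intervals whose total length is arbitrarily small). By countable subadditivity m*(I) <= m*(I cap Q) + m*(I \ Q), hence m*(I \ Q) >= m(I) = 11. The reverse inequality m*(I \ Q) <= m*(I) = 11 is trivial since (I \ Q) is a subset of I. Therefore m*(I \ Q) = 11.

11


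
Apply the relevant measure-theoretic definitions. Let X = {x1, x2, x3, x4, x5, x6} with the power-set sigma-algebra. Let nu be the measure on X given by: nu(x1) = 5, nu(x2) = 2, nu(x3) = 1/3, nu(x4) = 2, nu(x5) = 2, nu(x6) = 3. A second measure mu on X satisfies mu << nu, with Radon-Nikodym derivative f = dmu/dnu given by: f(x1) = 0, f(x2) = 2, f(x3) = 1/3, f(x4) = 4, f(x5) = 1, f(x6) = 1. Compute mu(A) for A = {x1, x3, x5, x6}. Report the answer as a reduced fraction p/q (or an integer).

By the defining property of the Radon-Nikodym derivative, for every measurable set A,
  mu(A) = integral_A f dnu.
Since nu is a discrete measure concentrated on the atoms of X, the integral over A reduces to the sum
  mu(A) = sum_{x in A} f(x) * nu({x}).
Computing each term:
  x1: f(x1) * nu(x1) = 0 * 5 = 0.
  x3: f(x3) * nu(x3) = 1/3 * 1/3 = 1/9.
  x5: f(x5) * nu(x5) = 1 * 2 = 2.
  x6: f(x6) * nu(x6) = 1 * 3 = 3.
Summing: mu(A) = 0 + 1/9 + 2 + 3 = 46/9.

46/9


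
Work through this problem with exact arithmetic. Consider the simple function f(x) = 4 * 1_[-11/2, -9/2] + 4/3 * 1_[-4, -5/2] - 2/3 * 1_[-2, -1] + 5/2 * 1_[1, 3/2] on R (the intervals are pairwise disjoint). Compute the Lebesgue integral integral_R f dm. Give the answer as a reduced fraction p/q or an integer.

For a simple function f = sum_i c_i * 1_{A_i} with disjoint A_i,
  integral f dm = sum_i c_i * m(A_i).
Lengths of the A_i:
  m(A_1) = -9/2 - (-11/2) = 1.
  m(A_2) = -5/2 - (-4) = 3/2.
  m(A_3) = -1 - (-2) = 1.
  m(A_4) = 3/2 - 1 = 1/2.
Contributions c_i * m(A_i):
  (4) * (1) = 4.
  (4/3) * (3/2) = 2.
  (-2/3) * (1) = -2/3.
  (5/2) * (1/2) = 5/4.
Total: 4 + 2 - 2/3 + 5/4 = 79/12.

79/12


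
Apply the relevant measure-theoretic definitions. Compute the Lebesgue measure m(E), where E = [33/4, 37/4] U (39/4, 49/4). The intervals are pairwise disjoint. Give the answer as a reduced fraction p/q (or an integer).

For pairwise disjoint intervals, m(union_i I_i) = sum_i m(I_i),
and m is invariant under swapping open/closed endpoints (single points have measure 0).
So m(E) = sum_i (b_i - a_i).
  I_1 has length 37/4 - 33/4 = 1.
  I_2 has length 49/4 - 39/4 = 5/2.
Summing:
  m(E) = 1 + 5/2 = 7/2.

7/2


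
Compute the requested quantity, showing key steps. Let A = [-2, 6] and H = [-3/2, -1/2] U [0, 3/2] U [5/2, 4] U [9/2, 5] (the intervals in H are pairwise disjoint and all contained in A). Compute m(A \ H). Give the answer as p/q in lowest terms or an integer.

The ambient interval has length m(A) = 6 - (-2) = 8.
Since the holes are disjoint and sit inside A, by finite additivity
  m(H) = sum_i (b_i - a_i), and m(A \ H) = m(A) - m(H).
Computing the hole measures:
  m(H_1) = -1/2 - (-3/2) = 1.
  m(H_2) = 3/2 - 0 = 3/2.
  m(H_3) = 4 - 5/2 = 3/2.
  m(H_4) = 5 - 9/2 = 1/2.
Summed: m(H) = 1 + 3/2 + 3/2 + 1/2 = 9/2.
So m(A \ H) = 8 - 9/2 = 7/2.

7/2


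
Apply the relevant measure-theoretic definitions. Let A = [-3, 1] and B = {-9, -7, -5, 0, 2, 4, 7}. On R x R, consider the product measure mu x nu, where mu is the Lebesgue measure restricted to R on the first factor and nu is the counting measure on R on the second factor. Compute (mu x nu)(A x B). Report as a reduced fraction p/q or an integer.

For a measurable rectangle A x B, the product measure satisfies
  (mu x nu)(A x B) = mu(A) * nu(B).
  mu(A) = 4.
  nu(B) = 7.
  (mu x nu)(A x B) = 4 * 7 = 28.

28


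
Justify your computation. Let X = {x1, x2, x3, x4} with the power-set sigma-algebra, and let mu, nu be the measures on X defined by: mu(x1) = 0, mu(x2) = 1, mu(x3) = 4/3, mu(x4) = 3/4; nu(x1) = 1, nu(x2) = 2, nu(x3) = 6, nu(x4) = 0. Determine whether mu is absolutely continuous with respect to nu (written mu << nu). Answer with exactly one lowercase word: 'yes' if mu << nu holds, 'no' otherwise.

mu << nu means: every nu-null measurable set is also mu-null; equivalently, for every atom x, if nu({x}) = 0 then mu({x}) = 0.
Checking each atom:
  x1: nu = 1 > 0 -> no constraint.
  x2: nu = 2 > 0 -> no constraint.
  x3: nu = 6 > 0 -> no constraint.
  x4: nu = 0, mu = 3/4 > 0 -> violates mu << nu.
The atom(s) x4 violate the condition (nu = 0 but mu > 0). Therefore mu is NOT absolutely continuous w.r.t. nu.

no


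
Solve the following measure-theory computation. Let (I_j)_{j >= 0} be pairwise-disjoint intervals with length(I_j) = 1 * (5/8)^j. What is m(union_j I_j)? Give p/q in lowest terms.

By countable additivity of the Lebesgue measure on pairwise disjoint measurable sets,
  m(union_{j >= 0} I_j) = sum_{j >= 0} m(I_j) = sum_{j >= 0} a * r^j,
  with a = 1 and r = 5/8.
Since 0 < r = 5/8 < 1, the geometric series converges:
  sum_{j >= 0} a * r^j = a / (1 - r).
  = 1 / (1 - 5/8)
  = 1 / (3/8)
  = 8/3.

8/3


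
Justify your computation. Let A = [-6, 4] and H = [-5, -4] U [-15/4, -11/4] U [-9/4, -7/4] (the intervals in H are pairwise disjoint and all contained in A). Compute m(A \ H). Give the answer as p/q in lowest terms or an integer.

The ambient interval has length m(A) = 4 - (-6) = 10.
Since the holes are disjoint and sit inside A, by finite additivity
  m(H) = sum_i (b_i - a_i), and m(A \ H) = m(A) - m(H).
Computing the hole measures:
  m(H_1) = -4 - (-5) = 1.
  m(H_2) = -11/4 - (-15/4) = 1.
  m(H_3) = -7/4 - (-9/4) = 1/2.
Summed: m(H) = 1 + 1 + 1/2 = 5/2.
So m(A \ H) = 10 - 5/2 = 15/2.

15/2


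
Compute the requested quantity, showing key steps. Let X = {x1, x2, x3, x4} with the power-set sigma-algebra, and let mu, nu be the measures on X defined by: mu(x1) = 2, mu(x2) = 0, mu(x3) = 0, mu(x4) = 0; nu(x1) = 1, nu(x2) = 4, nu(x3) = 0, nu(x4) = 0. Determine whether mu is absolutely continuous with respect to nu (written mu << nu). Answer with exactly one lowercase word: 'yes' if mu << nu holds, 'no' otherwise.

mu << nu means: every nu-null measurable set is also mu-null; equivalently, for every atom x, if nu({x}) = 0 then mu({x}) = 0.
Checking each atom:
  x1: nu = 1 > 0 -> no constraint.
  x2: nu = 4 > 0 -> no constraint.
  x3: nu = 0, mu = 0 -> consistent with mu << nu.
  x4: nu = 0, mu = 0 -> consistent with mu << nu.
No atom violates the condition. Therefore mu << nu.

yes


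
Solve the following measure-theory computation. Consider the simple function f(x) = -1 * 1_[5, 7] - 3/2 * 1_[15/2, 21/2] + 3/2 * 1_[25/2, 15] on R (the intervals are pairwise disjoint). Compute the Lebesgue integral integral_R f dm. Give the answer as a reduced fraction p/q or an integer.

For a simple function f = sum_i c_i * 1_{A_i} with disjoint A_i,
  integral f dm = sum_i c_i * m(A_i).
Lengths of the A_i:
  m(A_1) = 7 - 5 = 2.
  m(A_2) = 21/2 - 15/2 = 3.
  m(A_3) = 15 - 25/2 = 5/2.
Contributions c_i * m(A_i):
  (-1) * (2) = -2.
  (-3/2) * (3) = -9/2.
  (3/2) * (5/2) = 15/4.
Total: -2 - 9/2 + 15/4 = -11/4.

-11/4


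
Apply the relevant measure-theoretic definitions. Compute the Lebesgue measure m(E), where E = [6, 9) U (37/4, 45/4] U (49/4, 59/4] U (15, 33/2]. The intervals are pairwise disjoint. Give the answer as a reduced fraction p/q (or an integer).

For pairwise disjoint intervals, m(union_i I_i) = sum_i m(I_i),
and m is invariant under swapping open/closed endpoints (single points have measure 0).
So m(E) = sum_i (b_i - a_i).
  I_1 has length 9 - 6 = 3.
  I_2 has length 45/4 - 37/4 = 2.
  I_3 has length 59/4 - 49/4 = 5/2.
  I_4 has length 33/2 - 15 = 3/2.
Summing:
  m(E) = 3 + 2 + 5/2 + 3/2 = 9.

9


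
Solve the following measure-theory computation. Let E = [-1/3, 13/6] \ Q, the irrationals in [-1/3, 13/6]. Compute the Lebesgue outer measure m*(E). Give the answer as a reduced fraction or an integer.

The interval I = [-1/3, 13/6] has m(I) = 13/6 - (-1/3) = 5/2 (endpoints are measure-zero, so open/closed/half-open agree). Write I = (I cap Q) u (I \ Q). The rationals in I are countable, so m*(I cap Q) = 0 (cover each rational by intervals whose total length is arbitrarily small). By countable subadditivity m*(I) <= m*(I cap Q) + m*(I \ Q), hence m*(I \ Q) >= m(I) = 5/2. The reverse inequality m*(I \ Q) <= m*(I) = 5/2 is trivial since (I \ Q) is a subset of I. Therefore m*(I \ Q) = 5/2.

5/2


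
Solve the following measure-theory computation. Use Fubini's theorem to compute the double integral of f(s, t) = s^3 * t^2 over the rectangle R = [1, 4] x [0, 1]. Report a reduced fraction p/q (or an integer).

f(s, t) is a tensor product of a function of s and a function of t, and both factors are bounded continuous (hence Lebesgue integrable) on the rectangle, so Fubini's theorem applies:
  integral_R f d(m x m) = (integral_a1^b1 s^3 ds) * (integral_a2^b2 t^2 dt).
Inner integral in s: integral_{1}^{4} s^3 ds = (4^4 - 1^4)/4
  = 255/4.
Inner integral in t: integral_{0}^{1} t^2 dt = (1^3 - 0^3)/3
  = 1/3.
Product: (255/4) * (1/3) = 85/4.

85/4


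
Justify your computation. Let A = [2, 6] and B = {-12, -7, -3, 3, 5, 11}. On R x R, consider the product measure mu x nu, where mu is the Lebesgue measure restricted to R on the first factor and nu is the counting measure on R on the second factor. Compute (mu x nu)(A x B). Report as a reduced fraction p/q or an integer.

For a measurable rectangle A x B, the product measure satisfies
  (mu x nu)(A x B) = mu(A) * nu(B).
  mu(A) = 4.
  nu(B) = 6.
  (mu x nu)(A x B) = 4 * 6 = 24.

24


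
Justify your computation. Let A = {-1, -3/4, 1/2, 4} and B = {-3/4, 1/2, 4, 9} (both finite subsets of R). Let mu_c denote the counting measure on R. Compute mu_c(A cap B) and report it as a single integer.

Counting measure on a finite set equals cardinality. mu_c(A cap B) = |A cap B| (elements appearing in both).
Enumerating the elements of A that also lie in B gives 3 element(s).
So mu_c(A cap B) = 3.

3


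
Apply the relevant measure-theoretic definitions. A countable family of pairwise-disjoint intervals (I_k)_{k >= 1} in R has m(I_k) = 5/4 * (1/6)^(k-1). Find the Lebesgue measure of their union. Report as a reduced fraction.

By countable additivity of the Lebesgue measure on pairwise disjoint measurable sets,
  m(union_{k >= 1} I_k) = sum_{k >= 1} m(I_k) = sum_{k >= 1} a * r^(k-1),
  with a = 5/4 and r = 1/6.
Since 0 < r = 1/6 < 1, the geometric series converges:
  sum_{k >= 1} a * r^(k-1) = a / (1 - r).
  = 5/4 / (1 - 1/6)
  = 5/4 / (5/6)
  = 3/2.

3/2


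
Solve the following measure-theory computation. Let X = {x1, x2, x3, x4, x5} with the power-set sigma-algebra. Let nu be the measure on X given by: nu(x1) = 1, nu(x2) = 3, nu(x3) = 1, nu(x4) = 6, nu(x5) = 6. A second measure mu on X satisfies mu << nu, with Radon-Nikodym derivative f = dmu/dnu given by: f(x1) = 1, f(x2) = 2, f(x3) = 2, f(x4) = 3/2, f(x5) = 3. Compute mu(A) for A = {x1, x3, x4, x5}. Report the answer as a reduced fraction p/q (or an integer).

By the defining property of the Radon-Nikodym derivative, for every measurable set A,
  mu(A) = integral_A f dnu.
Since nu is a discrete measure concentrated on the atoms of X, the integral over A reduces to the sum
  mu(A) = sum_{x in A} f(x) * nu({x}).
Computing each term:
  x1: f(x1) * nu(x1) = 1 * 1 = 1.
  x3: f(x3) * nu(x3) = 2 * 1 = 2.
  x4: f(x4) * nu(x4) = 3/2 * 6 = 9.
  x5: f(x5) * nu(x5) = 3 * 6 = 18.
Summing: mu(A) = 1 + 2 + 9 + 18 = 30.

30


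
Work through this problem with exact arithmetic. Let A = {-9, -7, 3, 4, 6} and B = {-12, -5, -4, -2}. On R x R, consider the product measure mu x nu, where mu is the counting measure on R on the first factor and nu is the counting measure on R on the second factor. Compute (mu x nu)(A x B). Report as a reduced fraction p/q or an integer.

For a measurable rectangle A x B, the product measure satisfies
  (mu x nu)(A x B) = mu(A) * nu(B).
  mu(A) = 5.
  nu(B) = 4.
  (mu x nu)(A x B) = 5 * 4 = 20.

20


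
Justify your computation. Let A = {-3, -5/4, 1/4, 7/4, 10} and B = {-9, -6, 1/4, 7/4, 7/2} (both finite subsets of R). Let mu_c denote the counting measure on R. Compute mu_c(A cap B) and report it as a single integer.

Counting measure on a finite set equals cardinality. mu_c(A cap B) = |A cap B| (elements appearing in both).
Enumerating the elements of A that also lie in B gives 2 element(s).
So mu_c(A cap B) = 2.

2


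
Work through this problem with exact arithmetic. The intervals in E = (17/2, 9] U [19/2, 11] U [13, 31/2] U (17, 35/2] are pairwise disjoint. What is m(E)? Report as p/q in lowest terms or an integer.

For pairwise disjoint intervals, m(union_i I_i) = sum_i m(I_i),
and m is invariant under swapping open/closed endpoints (single points have measure 0).
So m(E) = sum_i (b_i - a_i).
  I_1 has length 9 - 17/2 = 1/2.
  I_2 has length 11 - 19/2 = 3/2.
  I_3 has length 31/2 - 13 = 5/2.
  I_4 has length 35/2 - 17 = 1/2.
Summing:
  m(E) = 1/2 + 3/2 + 5/2 + 1/2 = 5.

5


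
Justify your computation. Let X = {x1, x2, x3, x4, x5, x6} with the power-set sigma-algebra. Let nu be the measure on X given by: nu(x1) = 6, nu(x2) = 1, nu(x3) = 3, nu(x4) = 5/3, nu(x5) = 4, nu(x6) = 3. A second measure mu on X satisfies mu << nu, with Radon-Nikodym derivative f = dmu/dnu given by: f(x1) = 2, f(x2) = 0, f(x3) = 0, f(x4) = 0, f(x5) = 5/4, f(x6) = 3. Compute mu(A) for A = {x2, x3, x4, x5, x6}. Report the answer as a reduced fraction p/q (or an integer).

By the defining property of the Radon-Nikodym derivative, for every measurable set A,
  mu(A) = integral_A f dnu.
Since nu is a discrete measure concentrated on the atoms of X, the integral over A reduces to the sum
  mu(A) = sum_{x in A} f(x) * nu({x}).
Computing each term:
  x2: f(x2) * nu(x2) = 0 * 1 = 0.
  x3: f(x3) * nu(x3) = 0 * 3 = 0.
  x4: f(x4) * nu(x4) = 0 * 5/3 = 0.
  x5: f(x5) * nu(x5) = 5/4 * 4 = 5.
  x6: f(x6) * nu(x6) = 3 * 3 = 9.
Summing: mu(A) = 0 + 0 + 0 + 5 + 9 = 14.

14


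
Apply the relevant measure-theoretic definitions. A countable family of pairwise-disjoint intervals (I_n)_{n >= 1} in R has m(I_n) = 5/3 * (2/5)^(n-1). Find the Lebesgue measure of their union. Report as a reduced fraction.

By countable additivity of the Lebesgue measure on pairwise disjoint measurable sets,
  m(union_{n >= 1} I_n) = sum_{n >= 1} m(I_n) = sum_{n >= 1} a * r^(n-1),
  with a = 5/3 and r = 2/5.
Since 0 < r = 2/5 < 1, the geometric series converges:
  sum_{n >= 1} a * r^(n-1) = a / (1 - r).
  = 5/3 / (1 - 2/5)
  = 5/3 / (3/5)
  = 25/9.

25/9


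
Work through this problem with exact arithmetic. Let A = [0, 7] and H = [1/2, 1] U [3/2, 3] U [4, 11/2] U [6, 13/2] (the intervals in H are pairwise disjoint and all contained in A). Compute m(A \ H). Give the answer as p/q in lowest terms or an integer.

The ambient interval has length m(A) = 7 - 0 = 7.
Since the holes are disjoint and sit inside A, by finite additivity
  m(H) = sum_i (b_i - a_i), and m(A \ H) = m(A) - m(H).
Computing the hole measures:
  m(H_1) = 1 - 1/2 = 1/2.
  m(H_2) = 3 - 3/2 = 3/2.
  m(H_3) = 11/2 - 4 = 3/2.
  m(H_4) = 13/2 - 6 = 1/2.
Summed: m(H) = 1/2 + 3/2 + 3/2 + 1/2 = 4.
So m(A \ H) = 7 - 4 = 3.

3


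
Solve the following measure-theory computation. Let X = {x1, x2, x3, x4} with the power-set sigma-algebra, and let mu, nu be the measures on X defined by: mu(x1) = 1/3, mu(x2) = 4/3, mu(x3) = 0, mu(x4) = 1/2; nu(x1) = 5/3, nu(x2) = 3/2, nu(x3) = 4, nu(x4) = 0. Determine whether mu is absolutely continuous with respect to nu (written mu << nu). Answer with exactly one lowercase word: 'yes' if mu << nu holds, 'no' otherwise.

mu << nu means: every nu-null measurable set is also mu-null; equivalently, for every atom x, if nu({x}) = 0 then mu({x}) = 0.
Checking each atom:
  x1: nu = 5/3 > 0 -> no constraint.
  x2: nu = 3/2 > 0 -> no constraint.
  x3: nu = 4 > 0 -> no constraint.
  x4: nu = 0, mu = 1/2 > 0 -> violates mu << nu.
The atom(s) x4 violate the condition (nu = 0 but mu > 0). Therefore mu is NOT absolutely continuous w.r.t. nu.

no


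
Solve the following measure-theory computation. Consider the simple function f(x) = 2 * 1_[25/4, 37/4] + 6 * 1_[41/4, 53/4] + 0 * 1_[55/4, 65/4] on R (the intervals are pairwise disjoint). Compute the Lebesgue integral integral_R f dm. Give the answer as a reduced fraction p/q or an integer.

For a simple function f = sum_i c_i * 1_{A_i} with disjoint A_i,
  integral f dm = sum_i c_i * m(A_i).
Lengths of the A_i:
  m(A_1) = 37/4 - 25/4 = 3.
  m(A_2) = 53/4 - 41/4 = 3.
  m(A_3) = 65/4 - 55/4 = 5/2.
Contributions c_i * m(A_i):
  (2) * (3) = 6.
  (6) * (3) = 18.
  (0) * (5/2) = 0.
Total: 6 + 18 + 0 = 24.

24


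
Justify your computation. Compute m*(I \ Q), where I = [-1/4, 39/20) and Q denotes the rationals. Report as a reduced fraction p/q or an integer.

The interval I = [-1/4, 39/20) has m(I) = 39/20 - (-1/4) = 11/5 (endpoints are measure-zero, so open/closed/half-open agree). Write I = (I cap Q) u (I \ Q). The rationals in I are countable, so m*(I cap Q) = 0 (cover each rational by intervals whose total length is arbitrarily small). By countable subadditivity m*(I) <= m*(I cap Q) + m*(I \ Q), hence m*(I \ Q) >= m(I) = 11/5. The reverse inequality m*(I \ Q) <= m*(I) = 11/5 is trivial since (I \ Q) is a subset of I. Therefore m*(I \ Q) = 11/5.

11/5


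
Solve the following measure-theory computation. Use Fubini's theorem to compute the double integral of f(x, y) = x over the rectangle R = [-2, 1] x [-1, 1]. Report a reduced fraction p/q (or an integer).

f(x, y) is a tensor product of a function of x and a function of y, and both factors are bounded continuous (hence Lebesgue integrable) on the rectangle, so Fubini's theorem applies:
  integral_R f d(m x m) = (integral_a1^b1 x dx) * (integral_a2^b2 1 dy).
Inner integral in x: integral_{-2}^{1} x dx = (1^2 - (-2)^2)/2
  = -3/2.
Inner integral in y: integral_{-1}^{1} 1 dy = (1^1 - (-1)^1)/1
  = 2.
Product: (-3/2) * (2) = -3.

-3


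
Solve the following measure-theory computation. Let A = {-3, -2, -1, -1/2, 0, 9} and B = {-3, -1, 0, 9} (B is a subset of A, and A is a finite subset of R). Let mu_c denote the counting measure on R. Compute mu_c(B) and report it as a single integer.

Counting measure assigns mu_c(E) = |E| (number of elements) when E is finite.
B has 4 element(s), so mu_c(B) = 4.

4


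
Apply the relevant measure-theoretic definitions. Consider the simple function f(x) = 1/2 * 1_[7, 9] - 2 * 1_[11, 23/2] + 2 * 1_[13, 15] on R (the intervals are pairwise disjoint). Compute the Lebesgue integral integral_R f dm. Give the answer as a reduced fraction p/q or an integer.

For a simple function f = sum_i c_i * 1_{A_i} with disjoint A_i,
  integral f dm = sum_i c_i * m(A_i).
Lengths of the A_i:
  m(A_1) = 9 - 7 = 2.
  m(A_2) = 23/2 - 11 = 1/2.
  m(A_3) = 15 - 13 = 2.
Contributions c_i * m(A_i):
  (1/2) * (2) = 1.
  (-2) * (1/2) = -1.
  (2) * (2) = 4.
Total: 1 - 1 + 4 = 4.

4


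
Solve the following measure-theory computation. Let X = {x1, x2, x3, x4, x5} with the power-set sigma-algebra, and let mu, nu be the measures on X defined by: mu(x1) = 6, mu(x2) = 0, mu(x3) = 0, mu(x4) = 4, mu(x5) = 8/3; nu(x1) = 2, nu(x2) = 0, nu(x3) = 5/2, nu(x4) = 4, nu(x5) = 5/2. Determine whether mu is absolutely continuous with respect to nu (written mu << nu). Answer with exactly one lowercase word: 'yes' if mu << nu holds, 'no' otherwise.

mu << nu means: every nu-null measurable set is also mu-null; equivalently, for every atom x, if nu({x}) = 0 then mu({x}) = 0.
Checking each atom:
  x1: nu = 2 > 0 -> no constraint.
  x2: nu = 0, mu = 0 -> consistent with mu << nu.
  x3: nu = 5/2 > 0 -> no constraint.
  x4: nu = 4 > 0 -> no constraint.
  x5: nu = 5/2 > 0 -> no constraint.
No atom violates the condition. Therefore mu << nu.

yes


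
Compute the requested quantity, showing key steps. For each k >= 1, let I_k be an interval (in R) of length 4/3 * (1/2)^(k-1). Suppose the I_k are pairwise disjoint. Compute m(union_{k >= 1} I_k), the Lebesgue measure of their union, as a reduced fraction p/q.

By countable additivity of the Lebesgue measure on pairwise disjoint measurable sets,
  m(union_{k >= 1} I_k) = sum_{k >= 1} m(I_k) = sum_{k >= 1} a * r^(k-1),
  with a = 4/3 and r = 1/2.
Since 0 < r = 1/2 < 1, the geometric series converges:
  sum_{k >= 1} a * r^(k-1) = a / (1 - r).
  = 4/3 / (1 - 1/2)
  = 4/3 / (1/2)
  = 8/3.

8/3


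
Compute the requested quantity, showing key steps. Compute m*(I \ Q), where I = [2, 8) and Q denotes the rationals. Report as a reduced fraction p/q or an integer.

The interval I = [2, 8) has m(I) = 8 - 2 = 6 (endpoints are measure-zero, so open/closed/half-open agree). Write I = (I cap Q) u (I \ Q). The rationals in I are countable, so m*(I cap Q) = 0 (cover each rational by intervals whose total length is arbitrarily small). By countable subadditivity m*(I) <= m*(I cap Q) + m*(I \ Q), hence m*(I \ Q) >= m(I) = 6. The reverse inequality m*(I \ Q) <= m*(I) = 6 is trivial since (I \ Q) is a subset of I. Therefore m*(I \ Q) = 6.

6


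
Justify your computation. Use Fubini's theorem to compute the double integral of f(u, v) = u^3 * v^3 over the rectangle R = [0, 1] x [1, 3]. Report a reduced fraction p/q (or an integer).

f(u, v) is a tensor product of a function of u and a function of v, and both factors are bounded continuous (hence Lebesgue integrable) on the rectangle, so Fubini's theorem applies:
  integral_R f d(m x m) = (integral_a1^b1 u^3 du) * (integral_a2^b2 v^3 dv).
Inner integral in u: integral_{0}^{1} u^3 du = (1^4 - 0^4)/4
  = 1/4.
Inner integral in v: integral_{1}^{3} v^3 dv = (3^4 - 1^4)/4
  = 20.
Product: (1/4) * (20) = 5.

5


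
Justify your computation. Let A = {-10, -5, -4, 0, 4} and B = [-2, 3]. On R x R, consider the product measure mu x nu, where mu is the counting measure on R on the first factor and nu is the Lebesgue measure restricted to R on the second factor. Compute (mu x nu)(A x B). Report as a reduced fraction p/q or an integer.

For a measurable rectangle A x B, the product measure satisfies
  (mu x nu)(A x B) = mu(A) * nu(B).
  mu(A) = 5.
  nu(B) = 5.
  (mu x nu)(A x B) = 5 * 5 = 25.

25


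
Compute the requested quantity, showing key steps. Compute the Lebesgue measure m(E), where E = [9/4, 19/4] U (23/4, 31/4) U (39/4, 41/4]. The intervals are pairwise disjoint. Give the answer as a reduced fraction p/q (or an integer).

For pairwise disjoint intervals, m(union_i I_i) = sum_i m(I_i),
and m is invariant under swapping open/closed endpoints (single points have measure 0).
So m(E) = sum_i (b_i - a_i).
  I_1 has length 19/4 - 9/4 = 5/2.
  I_2 has length 31/4 - 23/4 = 2.
  I_3 has length 41/4 - 39/4 = 1/2.
Summing:
  m(E) = 5/2 + 2 + 1/2 = 5.

5


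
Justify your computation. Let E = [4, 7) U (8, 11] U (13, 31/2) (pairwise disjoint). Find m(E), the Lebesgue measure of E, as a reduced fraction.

For pairwise disjoint intervals, m(union_i I_i) = sum_i m(I_i),
and m is invariant under swapping open/closed endpoints (single points have measure 0).
So m(E) = sum_i (b_i - a_i).
  I_1 has length 7 - 4 = 3.
  I_2 has length 11 - 8 = 3.
  I_3 has length 31/2 - 13 = 5/2.
Summing:
  m(E) = 3 + 3 + 5/2 = 17/2.

17/2


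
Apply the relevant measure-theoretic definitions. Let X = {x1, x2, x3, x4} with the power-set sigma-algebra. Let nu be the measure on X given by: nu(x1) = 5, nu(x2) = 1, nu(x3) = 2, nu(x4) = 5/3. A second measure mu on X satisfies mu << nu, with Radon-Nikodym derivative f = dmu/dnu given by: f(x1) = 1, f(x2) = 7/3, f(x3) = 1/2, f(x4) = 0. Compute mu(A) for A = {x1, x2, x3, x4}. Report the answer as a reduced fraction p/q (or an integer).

By the defining property of the Radon-Nikodym derivative, for every measurable set A,
  mu(A) = integral_A f dnu.
Since nu is a discrete measure concentrated on the atoms of X, the integral over A reduces to the sum
  mu(A) = sum_{x in A} f(x) * nu({x}).
Computing each term:
  x1: f(x1) * nu(x1) = 1 * 5 = 5.
  x2: f(x2) * nu(x2) = 7/3 * 1 = 7/3.
  x3: f(x3) * nu(x3) = 1/2 * 2 = 1.
  x4: f(x4) * nu(x4) = 0 * 5/3 = 0.
Summing: mu(A) = 5 + 7/3 + 1 + 0 = 25/3.

25/3


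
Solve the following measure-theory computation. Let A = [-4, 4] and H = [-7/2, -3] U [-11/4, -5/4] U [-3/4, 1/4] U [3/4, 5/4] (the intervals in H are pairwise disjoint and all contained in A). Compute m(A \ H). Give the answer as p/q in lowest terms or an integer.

The ambient interval has length m(A) = 4 - (-4) = 8.
Since the holes are disjoint and sit inside A, by finite additivity
  m(H) = sum_i (b_i - a_i), and m(A \ H) = m(A) - m(H).
Computing the hole measures:
  m(H_1) = -3 - (-7/2) = 1/2.
  m(H_2) = -5/4 - (-11/4) = 3/2.
  m(H_3) = 1/4 - (-3/4) = 1.
  m(H_4) = 5/4 - 3/4 = 1/2.
Summed: m(H) = 1/2 + 3/2 + 1 + 1/2 = 7/2.
So m(A \ H) = 8 - 7/2 = 9/2.

9/2


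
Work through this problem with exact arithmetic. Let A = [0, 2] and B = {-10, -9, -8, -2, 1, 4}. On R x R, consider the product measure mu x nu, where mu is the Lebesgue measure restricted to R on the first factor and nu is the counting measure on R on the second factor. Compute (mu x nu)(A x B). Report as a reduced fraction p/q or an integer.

For a measurable rectangle A x B, the product measure satisfies
  (mu x nu)(A x B) = mu(A) * nu(B).
  mu(A) = 2.
  nu(B) = 6.
  (mu x nu)(A x B) = 2 * 6 = 12.

12


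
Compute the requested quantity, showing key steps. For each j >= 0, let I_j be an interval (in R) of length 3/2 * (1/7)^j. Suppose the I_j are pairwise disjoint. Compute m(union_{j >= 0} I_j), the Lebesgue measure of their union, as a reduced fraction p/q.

By countable additivity of the Lebesgue measure on pairwise disjoint measurable sets,
  m(union_{j >= 0} I_j) = sum_{j >= 0} m(I_j) = sum_{j >= 0} a * r^j,
  with a = 3/2 and r = 1/7.
Since 0 < r = 1/7 < 1, the geometric series converges:
  sum_{j >= 0} a * r^j = a / (1 - r).
  = 3/2 / (1 - 1/7)
  = 3/2 / (6/7)
  = 7/4.

7/4


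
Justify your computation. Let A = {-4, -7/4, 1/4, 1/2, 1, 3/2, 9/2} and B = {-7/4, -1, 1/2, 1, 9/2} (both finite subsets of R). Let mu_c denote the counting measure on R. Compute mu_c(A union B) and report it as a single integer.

Counting measure on a finite set equals cardinality. By inclusion-exclusion, |A union B| = |A| + |B| - |A cap B|.
|A| = 7, |B| = 5, |A cap B| = 4.
So mu_c(A union B) = 7 + 5 - 4 = 8.

8


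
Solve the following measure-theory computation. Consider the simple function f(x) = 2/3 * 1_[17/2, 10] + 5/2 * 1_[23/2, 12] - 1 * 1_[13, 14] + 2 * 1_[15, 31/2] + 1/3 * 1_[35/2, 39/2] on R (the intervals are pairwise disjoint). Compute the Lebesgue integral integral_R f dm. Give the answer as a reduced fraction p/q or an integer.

For a simple function f = sum_i c_i * 1_{A_i} with disjoint A_i,
  integral f dm = sum_i c_i * m(A_i).
Lengths of the A_i:
  m(A_1) = 10 - 17/2 = 3/2.
  m(A_2) = 12 - 23/2 = 1/2.
  m(A_3) = 14 - 13 = 1.
  m(A_4) = 31/2 - 15 = 1/2.
  m(A_5) = 39/2 - 35/2 = 2.
Contributions c_i * m(A_i):
  (2/3) * (3/2) = 1.
  (5/2) * (1/2) = 5/4.
  (-1) * (1) = -1.
  (2) * (1/2) = 1.
  (1/3) * (2) = 2/3.
Total: 1 + 5/4 - 1 + 1 + 2/3 = 35/12.

35/12


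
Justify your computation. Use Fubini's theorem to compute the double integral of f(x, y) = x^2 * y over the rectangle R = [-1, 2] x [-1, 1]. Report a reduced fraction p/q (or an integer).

f(x, y) is a tensor product of a function of x and a function of y, and both factors are bounded continuous (hence Lebesgue integrable) on the rectangle, so Fubini's theorem applies:
  integral_R f d(m x m) = (integral_a1^b1 x^2 dx) * (integral_a2^b2 y dy).
Inner integral in x: integral_{-1}^{2} x^2 dx = (2^3 - (-1)^3)/3
  = 3.
Inner integral in y: integral_{-1}^{1} y dy = (1^2 - (-1)^2)/2
  = 0.
Product: (3) * (0) = 0.

0


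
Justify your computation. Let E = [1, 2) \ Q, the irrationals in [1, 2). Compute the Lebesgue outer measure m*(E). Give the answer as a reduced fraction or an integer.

The interval I = [1, 2) has m(I) = 2 - 1 = 1 (endpoints are measure-zero, so open/closed/half-open agree). Write I = (I cap Q) u (I \ Q). The rationals in I are countable, so m*(I cap Q) = 0 (cover each rational by intervals whose total length is arbitrarily small). By countable subadditivity m*(I) <= m*(I cap Q) + m*(I \ Q), hence m*(I \ Q) >= m(I) = 1. The reverse inequality m*(I \ Q) <= m*(I) = 1 is trivial since (I \ Q) is a subset of I. Therefore m*(I \ Q) = 1.

1


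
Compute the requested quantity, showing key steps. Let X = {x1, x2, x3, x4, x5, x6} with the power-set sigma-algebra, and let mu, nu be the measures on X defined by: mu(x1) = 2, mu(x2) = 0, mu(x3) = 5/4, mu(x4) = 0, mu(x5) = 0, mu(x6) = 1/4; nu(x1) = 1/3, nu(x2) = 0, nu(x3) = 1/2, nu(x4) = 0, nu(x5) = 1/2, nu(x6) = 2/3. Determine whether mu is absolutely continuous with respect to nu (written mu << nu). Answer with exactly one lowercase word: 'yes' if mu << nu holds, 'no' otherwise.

mu << nu means: every nu-null measurable set is also mu-null; equivalently, for every atom x, if nu({x}) = 0 then mu({x}) = 0.
Checking each atom:
  x1: nu = 1/3 > 0 -> no constraint.
  x2: nu = 0, mu = 0 -> consistent with mu << nu.
  x3: nu = 1/2 > 0 -> no constraint.
  x4: nu = 0, mu = 0 -> consistent with mu << nu.
  x5: nu = 1/2 > 0 -> no constraint.
  x6: nu = 2/3 > 0 -> no constraint.
No atom violates the condition. Therefore mu << nu.

yes


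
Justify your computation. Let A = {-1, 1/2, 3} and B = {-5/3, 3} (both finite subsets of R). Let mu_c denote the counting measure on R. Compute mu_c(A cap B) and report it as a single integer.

Counting measure on a finite set equals cardinality. mu_c(A cap B) = |A cap B| (elements appearing in both).
Enumerating the elements of A that also lie in B gives 1 element(s).
So mu_c(A cap B) = 1.

1


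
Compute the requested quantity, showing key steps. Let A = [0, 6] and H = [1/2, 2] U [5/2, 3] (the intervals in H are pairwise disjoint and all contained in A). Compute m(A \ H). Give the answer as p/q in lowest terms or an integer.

The ambient interval has length m(A) = 6 - 0 = 6.
Since the holes are disjoint and sit inside A, by finite additivity
  m(H) = sum_i (b_i - a_i), and m(A \ H) = m(A) - m(H).
Computing the hole measures:
  m(H_1) = 2 - 1/2 = 3/2.
  m(H_2) = 3 - 5/2 = 1/2.
Summed: m(H) = 3/2 + 1/2 = 2.
So m(A \ H) = 6 - 2 = 4.

4


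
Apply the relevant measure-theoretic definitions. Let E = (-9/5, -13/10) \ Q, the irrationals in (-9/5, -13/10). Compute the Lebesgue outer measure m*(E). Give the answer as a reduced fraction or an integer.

The interval I = (-9/5, -13/10) has m(I) = -13/10 - (-9/5) = 1/2 (endpoints are measure-zero, so open/closed/half-open agree). Write I = (I cap Q) u (I \ Q). The rationals in I are countable, so m*(I cap Q) = 0 (cover each rational by intervals whose total length is arbitrarily small). By countable subadditivity m*(I) <= m*(I cap Q) + m*(I \ Q), hence m*(I \ Q) >= m(I) = 1/2. The reverse inequality m*(I \ Q) <= m*(I) = 1/2 is trivial since (I \ Q) is a subset of I. Therefore m*(I \ Q) = 1/2.

1/2


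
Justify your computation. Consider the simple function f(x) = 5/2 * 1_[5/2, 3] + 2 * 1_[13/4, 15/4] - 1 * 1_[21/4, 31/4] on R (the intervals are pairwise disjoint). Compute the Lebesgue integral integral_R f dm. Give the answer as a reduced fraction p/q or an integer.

For a simple function f = sum_i c_i * 1_{A_i} with disjoint A_i,
  integral f dm = sum_i c_i * m(A_i).
Lengths of the A_i:
  m(A_1) = 3 - 5/2 = 1/2.
  m(A_2) = 15/4 - 13/4 = 1/2.
  m(A_3) = 31/4 - 21/4 = 5/2.
Contributions c_i * m(A_i):
  (5/2) * (1/2) = 5/4.
  (2) * (1/2) = 1.
  (-1) * (5/2) = -5/2.
Total: 5/4 + 1 - 5/2 = -1/4.

-1/4


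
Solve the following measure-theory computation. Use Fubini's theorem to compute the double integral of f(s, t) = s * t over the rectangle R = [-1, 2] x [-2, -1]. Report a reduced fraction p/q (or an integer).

f(s, t) is a tensor product of a function of s and a function of t, and both factors are bounded continuous (hence Lebesgue integrable) on the rectangle, so Fubini's theorem applies:
  integral_R f d(m x m) = (integral_a1^b1 s ds) * (integral_a2^b2 t dt).
Inner integral in s: integral_{-1}^{2} s ds = (2^2 - (-1)^2)/2
  = 3/2.
Inner integral in t: integral_{-2}^{-1} t dt = ((-1)^2 - (-2)^2)/2
  = -3/2.
Product: (3/2) * (-3/2) = -9/4.

-9/4


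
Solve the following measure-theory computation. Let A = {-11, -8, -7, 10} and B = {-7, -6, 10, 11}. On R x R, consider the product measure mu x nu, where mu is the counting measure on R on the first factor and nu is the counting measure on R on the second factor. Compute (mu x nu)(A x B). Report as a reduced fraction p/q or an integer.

For a measurable rectangle A x B, the product measure satisfies
  (mu x nu)(A x B) = mu(A) * nu(B).
  mu(A) = 4.
  nu(B) = 4.
  (mu x nu)(A x B) = 4 * 4 = 16.

16


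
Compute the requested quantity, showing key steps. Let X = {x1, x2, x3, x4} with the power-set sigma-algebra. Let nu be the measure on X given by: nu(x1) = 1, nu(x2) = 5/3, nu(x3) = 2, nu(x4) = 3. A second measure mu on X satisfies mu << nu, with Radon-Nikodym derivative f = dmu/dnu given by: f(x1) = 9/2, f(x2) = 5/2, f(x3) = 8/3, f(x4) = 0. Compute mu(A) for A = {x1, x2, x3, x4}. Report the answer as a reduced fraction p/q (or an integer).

By the defining property of the Radon-Nikodym derivative, for every measurable set A,
  mu(A) = integral_A f dnu.
Since nu is a discrete measure concentrated on the atoms of X, the integral over A reduces to the sum
  mu(A) = sum_{x in A} f(x) * nu({x}).
Computing each term:
  x1: f(x1) * nu(x1) = 9/2 * 1 = 9/2.
  x2: f(x2) * nu(x2) = 5/2 * 5/3 = 25/6.
  x3: f(x3) * nu(x3) = 8/3 * 2 = 16/3.
  x4: f(x4) * nu(x4) = 0 * 3 = 0.
Summing: mu(A) = 9/2 + 25/6 + 16/3 + 0 = 14.

14
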